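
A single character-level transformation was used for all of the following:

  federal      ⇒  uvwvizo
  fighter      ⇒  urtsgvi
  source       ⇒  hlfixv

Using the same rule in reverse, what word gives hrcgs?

sixth

Each pair mirrors across the alphabet (f↔u, e↔v, d↔w): positions sum to 25. This is the alphabet-reversal cipher (Atbash): a becomes z, b becomes y, etc.
Undoing it on hrcgs: h↔s, r↔i, c↔x, g↔t, s↔h.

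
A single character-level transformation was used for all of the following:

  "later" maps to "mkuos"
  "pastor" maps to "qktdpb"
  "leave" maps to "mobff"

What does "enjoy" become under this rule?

Shifts by position in later: pos 0: l→m (+1), pos 1: a→k (+10), pos 2: t→u (+1), pos 3: e→o (+10) — repeating every 2. The shifts repeat in a cycle of length 2: positions 0,1,… shift by +1, +10, then the pattern repeats.
For enjoy: e+1=f, n+10=x, j+1=k, o+10=y, y+1=z.

fxkyz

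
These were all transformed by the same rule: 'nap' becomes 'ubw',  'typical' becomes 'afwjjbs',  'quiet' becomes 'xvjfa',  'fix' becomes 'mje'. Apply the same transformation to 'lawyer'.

sbdffy

The rule splits by letter class: vowels +1, consonants +7.
On lawyer: l(cons)+7=s, a(vowel)+1=b, w(cons)+7=d, y(cons)+7=f, e(vowel)+1=f, r(cons)+7=y.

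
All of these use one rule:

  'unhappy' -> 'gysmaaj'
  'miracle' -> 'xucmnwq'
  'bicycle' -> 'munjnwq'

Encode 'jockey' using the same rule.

uanvqj

The shift depends on letter class: consonant n→y is +11, but vowel u→g is +12. The rule splits by letter class: vowels +12, consonants +11.
For jockey: j(cons)+11=u, o(vowel)+12=a, c(cons)+11=n, k(cons)+11=v, e(vowel)+12=q, y(cons)+11=j.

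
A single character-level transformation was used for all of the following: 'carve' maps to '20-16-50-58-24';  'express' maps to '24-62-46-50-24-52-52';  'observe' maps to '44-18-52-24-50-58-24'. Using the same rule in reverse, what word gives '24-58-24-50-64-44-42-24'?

c(#3)→20 and a(#1)→16: differences scale by 2, so n = 2·pos + 14. Each letter becomes 2×(its alphabet position, a=1..z=26) + 14.
Undoing it on 24-58-24-50-64-44-42-24: 24→(24−14)÷2=5=e, 58→(58−14)÷2=22=v, 24→(24−14)÷2=5=e, 50→(50−14)÷2=18=r, 64→(64−14)÷2=25=y, 44→(44−14)÷2=15=o, 42→(42−14)÷2=14=n, 24→(24−14)÷2=5=e.

everyone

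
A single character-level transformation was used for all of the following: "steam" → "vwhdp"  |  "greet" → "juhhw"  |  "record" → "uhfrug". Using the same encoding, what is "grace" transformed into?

judfh

Compare letters: s→v is +3, t→w is +3, e→h is +3 — a constant shift. This is a Caesar cipher with shift 3.
For grace: g+3=j, r+3=u, a+3=d, c+3=f, e+3=h.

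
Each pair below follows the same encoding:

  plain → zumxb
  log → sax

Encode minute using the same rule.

qfgzuy

The output letters match the input read backwards, each shifted +12: plain reversed is nialp. Two steps: reverse the string, then apply a Caesar shift of +12.
On minute: reverse → etunim; then shift: e+12=q, t+12=f, u+12=g, n+12=z, i+12=u, m+12=y.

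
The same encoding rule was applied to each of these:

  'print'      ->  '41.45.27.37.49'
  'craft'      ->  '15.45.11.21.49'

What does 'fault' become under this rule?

p(#16)→41 and r(#18)→45: differences scale by 2, so n = 2·pos + 9. With a=1..z=26, the number is 2·pos + 9.
Applying it to fault: f=6→21, a=1→11, u=21→51, l=12→33, t=20→49.

21.11.51.33.49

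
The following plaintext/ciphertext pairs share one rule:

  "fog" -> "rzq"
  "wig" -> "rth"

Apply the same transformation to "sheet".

eppsd

Two steps: reverse the string, then apply a Caesar shift of +11.
For sheet: reverse → teehs; then shift: t+11=e, e+11=p, e+11=p, h+11=s, s+11=d.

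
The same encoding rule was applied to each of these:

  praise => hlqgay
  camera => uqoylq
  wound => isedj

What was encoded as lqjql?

radar

p(15)→h(7) and r(17)→l(11) fit y≡15x+16 (mod 26); the inverse of 15 mod 26 is 7. Treating letters as 0–25, the rule is x ↦ 15x + 16 (mod 26).
Undoing it on lqjql: l(11)→7·(11−16)≡17=r; q(16)→7·(16−16)≡0=a; j(9)→7·(9−16)≡3=d; q(16)→7·(16−16)≡0=a; l(11)→7·(11−16)≡17=r (all mod 26).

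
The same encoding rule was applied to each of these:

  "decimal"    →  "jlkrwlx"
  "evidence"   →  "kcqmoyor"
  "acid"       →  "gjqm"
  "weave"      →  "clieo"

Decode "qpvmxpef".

The shift increases by 1 at each position, starting from +6: 6, 7, 8, ….
Undoing it on qpvmxpef: q−6=k, p−7=i, v−8=n, m−9=d, x−10=n, p−11=e, e−12=s, f−13=s.

kindness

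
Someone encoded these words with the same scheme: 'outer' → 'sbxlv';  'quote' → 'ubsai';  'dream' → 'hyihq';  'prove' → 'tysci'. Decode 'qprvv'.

minor

Shifts by position in outer: pos 0: o→s (+4), pos 1: u→b (+7), pos 2: t→x (+4), pos 3: e→l (+7) — repeating every 2. The shifts repeat in a cycle of length 2: positions 0,1,… shift by +4, +7, then the pattern repeats.
Reversing it on qprvv: q−4=m, p−7=i, r−4=n, v−7=o, v−4=r.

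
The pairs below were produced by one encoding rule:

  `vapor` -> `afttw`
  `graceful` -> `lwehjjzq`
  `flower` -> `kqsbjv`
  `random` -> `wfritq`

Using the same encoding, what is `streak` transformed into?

Shifts by position in vapor: pos 0: v→a (+5), pos 1: a→f (+5), pos 2: p→t (+4), pos 3: o→t (+5), pos 4: r→w (+5) — repeating every 3. The shifts repeat in a cycle of length 3: positions 0,1,… shift by +5, +5, +4, then the pattern repeats.
For streak: s+5=x, t+5=y, r+4=v, e+5=j, a+5=f, k+4=o.

xyvjfo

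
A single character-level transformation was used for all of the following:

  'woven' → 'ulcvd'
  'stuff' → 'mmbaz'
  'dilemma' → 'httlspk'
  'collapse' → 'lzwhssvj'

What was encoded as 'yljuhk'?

The output letters match the input read backwards, each shifted +7: woven reversed is nevow. Read the word backwards and shift each letter +7.
Undoing it on yljuhk: shift back: y−7=r, l−7=e, j−7=c, u−7=n, h−7=a, k−7=d → recnad; then reverse → dancer.

dancer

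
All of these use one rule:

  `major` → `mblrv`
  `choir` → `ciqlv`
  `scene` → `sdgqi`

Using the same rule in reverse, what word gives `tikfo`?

thick

The shift increases by 1 at each position, starting from +0: 0, 1, 2, ….
Reversing it on tikfo: t−0=t, i−1=h, k−2=i, f−3=c, o−4=k.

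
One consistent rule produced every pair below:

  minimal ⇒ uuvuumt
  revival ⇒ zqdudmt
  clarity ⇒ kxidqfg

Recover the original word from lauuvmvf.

dominant

Shifts by position in minimal: pos 0: m→u (+8), pos 1: i→u (+12), pos 2: n→v (+8), pos 3: i→u (+12) — repeating every 2. The shifts repeat in a cycle of length 2: positions 0,1,… shift by +8, +12, then the pattern repeats.
Undoing it on lauuvmvf: l−8=d, a−12=o, u−8=m, u−12=i, v−8=n, m−12=a, v−8=n, f−12=t.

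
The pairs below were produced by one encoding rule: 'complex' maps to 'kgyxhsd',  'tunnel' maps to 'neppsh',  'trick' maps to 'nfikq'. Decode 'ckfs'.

c(2)→k(10) and o(14)→g(6) fit y≡17x+2 (mod 26); the inverse of 17 mod 26 is 23. Each letter's alphabet position (a=0..z=25) is mapped through 17·x+2 mod 26 — an affine cipher.
Reversing it on ckfs: c(2)→23·(2−2)≡0=a; k(10)→23·(10−2)≡2=c; f(5)→23·(5−2)≡17=r; s(18)→23·(18−2)≡4=e (all mod 26).

acre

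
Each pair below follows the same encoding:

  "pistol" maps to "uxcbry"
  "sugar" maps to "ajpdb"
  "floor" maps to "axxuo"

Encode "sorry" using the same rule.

haaxb

The output letters match the input read backwards, each shifted +9: pistol reversed is lotsip. Two steps: reverse the string, then apply a Caesar shift of +9.
On sorry: reverse → yrros; then shift: y+9=h, r+9=a, r+9=a, o+9=x, s+9=b.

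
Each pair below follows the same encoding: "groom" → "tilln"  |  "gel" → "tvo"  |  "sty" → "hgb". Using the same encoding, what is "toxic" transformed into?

glcrx

Letters are reflected about the middle of the alphabet (position → 25−position): Atbash.
Applying it to toxic: t↔g, o↔l, x↔c, i↔r, c↔x.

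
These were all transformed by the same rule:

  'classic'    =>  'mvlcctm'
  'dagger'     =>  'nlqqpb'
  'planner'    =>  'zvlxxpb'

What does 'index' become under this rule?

The shift depends on letter class: consonant c→m is +10, but vowel a→l is +11. The rule splits by letter class: vowels +11, consonants +10.
Applying it to index: i(vowel)+11=t, n(cons)+10=x, d(cons)+10=n, e(vowel)+11=p, x(cons)+10=h.

txnph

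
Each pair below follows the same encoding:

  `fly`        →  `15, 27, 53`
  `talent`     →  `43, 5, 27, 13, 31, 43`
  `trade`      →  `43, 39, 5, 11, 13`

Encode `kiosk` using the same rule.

25, 21, 33, 41, 25

f(#6)→15 and l(#12)→27: differences scale by 2, so n = 2·pos + 3. Each letter becomes 2×(its alphabet position, a=1..z=26) + 3.
For kiosk: k=11→25, i=9→21, o=15→33, s=19→41, k=11→25.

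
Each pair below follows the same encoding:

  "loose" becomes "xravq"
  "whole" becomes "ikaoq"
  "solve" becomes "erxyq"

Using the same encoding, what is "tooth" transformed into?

frawt

Shifts by position in loose: pos 0: l→x (+12), pos 1: o→r (+3), pos 2: o→a (+12), pos 3: s→v (+3) — repeating every 2. The shifts repeat in a cycle of length 2: positions 0,1,… shift by +12, +3, then the pattern repeats.
On tooth: t+12=f, o+3=r, o+12=a, t+3=w, h+12=t.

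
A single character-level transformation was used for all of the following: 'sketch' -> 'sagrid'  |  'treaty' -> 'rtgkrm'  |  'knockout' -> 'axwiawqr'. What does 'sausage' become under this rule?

skqskeg

This is an affine cipher: with a=0,…,z=25, each position x becomes (25x+10) mod 26.
For sausage: s(18)→25·18+10≡18=s; a(0)→25·0+10≡10=k; u(20)→25·20+10≡16=q; s(18)→25·18+10≡18=s; a(0)→25·0+10≡10=k; g(6)→25·6+10≡4=e; e(4)→25·4+10≡6=g (all mod 26).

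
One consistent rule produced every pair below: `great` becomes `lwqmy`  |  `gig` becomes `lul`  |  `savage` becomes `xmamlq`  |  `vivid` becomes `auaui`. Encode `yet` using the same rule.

The shift depends on letter class: consonant g→l is +5, but vowel e→q is +12. Two shifts are in play — +12 for a/e/i/o/u, +5 for every other letter.
For yet: y(cons)+5=d, e(vowel)+12=q, t(cons)+5=y.

dqy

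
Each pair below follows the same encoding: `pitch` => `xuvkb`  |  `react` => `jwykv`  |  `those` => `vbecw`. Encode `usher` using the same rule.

ocbwj

p(15)→x(23) and i(8)→u(20) fit y≡19x+24 (mod 26); the inverse of 19 mod 26 is 11. Each letter's alphabet position (a=0..z=25) is mapped through 19·x+24 mod 26 — an affine cipher.
For usher: u(20)→19·20+24≡14=o; s(18)→19·18+24≡2=c; h(7)→19·7+24≡1=b; e(4)→19·4+24≡22=w; r(17)→19·17+24≡9=j (all mod 26).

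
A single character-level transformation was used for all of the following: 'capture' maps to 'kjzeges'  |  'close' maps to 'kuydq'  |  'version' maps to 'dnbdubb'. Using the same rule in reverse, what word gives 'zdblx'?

rural

In capture: c→k is +8, a→j is +9, p→z is +10, t→e is +11 — the shift increases by 1 each position. Letter i (0-indexed) is shifted by i+8, so successive shifts are 8, 9, 10, ….
Reversing it on zdblx: z−8=r, d−9=u, b−10=r, l−11=a, x−12=l.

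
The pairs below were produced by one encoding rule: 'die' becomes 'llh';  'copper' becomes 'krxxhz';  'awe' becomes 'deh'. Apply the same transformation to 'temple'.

bhuxth

Two shifts are in play — +3 for a/e/i/o/u, +8 for every other letter.
On temple: t(cons)+8=b, e(vowel)+3=h, m(cons)+8=u, p(cons)+8=x, l(cons)+8=t, e(vowel)+3=h.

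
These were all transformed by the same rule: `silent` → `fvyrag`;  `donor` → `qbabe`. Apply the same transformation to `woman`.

Compare letters: s→f is +13, i→v is +13, l→y is +13 — a constant shift. This is a Caesar cipher with shift 13.
On woman: w+13=j, o+13=b, m+13=z, a+13=n, n+13=a.

jbzna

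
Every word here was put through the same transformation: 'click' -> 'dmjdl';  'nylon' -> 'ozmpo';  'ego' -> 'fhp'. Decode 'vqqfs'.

upper

Compare letters: c→d is +1, l→m is +1, i→j is +1 — a constant shift. It's a constant shift of +1 (ROT1).
Decoding vqqfs: v−1=u, q−1=p, q−1=p, f−1=e, s−1=r.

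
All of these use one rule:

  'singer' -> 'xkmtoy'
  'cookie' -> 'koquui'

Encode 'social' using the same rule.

rgoiuy

The output letters match the input read backwards, each shifted +6: singer reversed is regnis. Two steps: reverse the string, then apply a Caesar shift of +6.
On social: reverse → laicos; then shift: l+6=r, a+6=g, i+6=o, c+6=i, o+6=u, s+6=y.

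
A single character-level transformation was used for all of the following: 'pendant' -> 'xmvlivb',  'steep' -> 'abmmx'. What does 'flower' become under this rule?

ntwemz

Compare letters: p→x is +8, e→m is +8, n→v is +8 — a constant shift. This is a Caesar cipher with shift 8.
For flower: f+8=n, l+8=t, o+8=w, w+8=e, e+8=m, r+8=z.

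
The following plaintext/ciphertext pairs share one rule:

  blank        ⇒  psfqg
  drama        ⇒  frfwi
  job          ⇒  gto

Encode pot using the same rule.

Read the word backwards and shift each letter +5.
For pot: reverse → top; then shift: t+5=y, o+5=t, p+5=u.

ytu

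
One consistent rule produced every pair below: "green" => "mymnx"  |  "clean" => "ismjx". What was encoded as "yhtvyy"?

salmon

In green: g→m is +6, r→y is +7, e→m is +8, e→n is +9 — the shift increases by 1 each position. Letter i (0-indexed) is shifted by i+6, so successive shifts are 6, 7, 8, ….
Reversing it on yhtvyy: y−6=s, h−7=a, t−8=l, v−9=m, y−10=o, y−11=n.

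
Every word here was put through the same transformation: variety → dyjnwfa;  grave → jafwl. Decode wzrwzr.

The output letters match the input read backwards, each shifted +5: variety reversed is yteirav. Two steps: reverse the string, then apply a Caesar shift of +5.
Decoding wzrwzr: shift back: w−5=r, z−5=u, r−5=m, w−5=r, z−5=u, r−5=m → rumrum; then reverse → murmur.

murmur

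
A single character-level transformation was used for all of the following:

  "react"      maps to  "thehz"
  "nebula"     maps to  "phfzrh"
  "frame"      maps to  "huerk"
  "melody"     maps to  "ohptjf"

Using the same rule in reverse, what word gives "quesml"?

In react: r→t is +2, e→h is +3, a→e is +4, c→h is +5 — the shift increases by 1 each position. Each letter shifts forward by (position + 2), i.e. 2, 3, 4, … — the shift grows by one for each successive letter.
Reversing it on quesml: q−2=o, u−3=r, e−4=a, s−5=n, m−6=g, l−7=e.

orange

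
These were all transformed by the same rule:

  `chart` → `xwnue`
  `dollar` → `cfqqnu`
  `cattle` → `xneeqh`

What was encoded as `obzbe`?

visit

Treating letters as 0–25, the rule is x ↦ 5x + 13 (mod 26).
Undoing it on obzbe: o(14)→21·(14−13)≡21=v; b(1)→21·(1−13)≡8=i; z(25)→21·(25−13)≡18=s; b(1)→21·(1−13)≡8=i; e(4)→21·(4−13)≡19=t (all mod 26).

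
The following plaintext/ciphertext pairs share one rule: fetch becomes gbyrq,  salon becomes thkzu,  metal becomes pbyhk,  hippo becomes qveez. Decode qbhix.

f(5)→g(6) and e(4)→b(1) fit y≡5x+7 (mod 26); the inverse of 5 mod 26 is 21. Treating letters as 0–25, the rule is x ↦ 5x + 7 (mod 26).
Reversing it on qbhix: q(16)→21·(16−7)≡7=h; b(1)→21·(1−7)≡4=e; h(7)→21·(7−7)≡0=a; i(8)→21·(8−7)≡21=v; x(23)→21·(23−7)≡24=y (all mod 26).

heavy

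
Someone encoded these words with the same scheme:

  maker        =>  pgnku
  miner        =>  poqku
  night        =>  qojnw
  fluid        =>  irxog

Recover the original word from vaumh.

surge

It's a Vigenère-style cipher with numeric key [3,6]: position i shifts by key[i mod 2].
Decoding vaumh: v−3=s, a−6=u, u−3=r, m−6=g, h−3=e.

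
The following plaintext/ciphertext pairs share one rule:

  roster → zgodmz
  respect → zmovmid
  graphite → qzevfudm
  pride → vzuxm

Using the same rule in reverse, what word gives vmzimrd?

percent

r(17)→z(25) and o(14)→g(6) fit y≡15x+4 (mod 26); the inverse of 15 mod 26 is 7. This is an affine cipher: with a=0,…,z=25, each position x becomes (15x+4) mod 26.
Decoding vmzimrd: v(21)→7·(21−4)≡15=p; m(12)→7·(12−4)≡4=e; z(25)→7·(25−4)≡17=r; i(8)→7·(8−4)≡2=c; m(12)→7·(12−4)≡4=e; r(17)→7·(17−4)≡13=n; d(3)→7·(3−4)≡19=t (all mod 26).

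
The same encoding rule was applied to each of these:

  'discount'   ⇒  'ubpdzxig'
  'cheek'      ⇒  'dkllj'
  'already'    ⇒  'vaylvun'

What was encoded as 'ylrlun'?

This is an affine cipher: with a=0,…,z=25, each position x becomes (17x+21) mod 26.
Undoing it on ylrlun: y(24)→23·(24−21)≡17=r; l(11)→23·(11−21)≡4=e; r(17)→23·(17−21)≡12=m; l(11)→23·(11−21)≡4=e; u(20)→23·(20−21)≡3=d; n(13)→23·(13−21)≡24=y (all mod 26).

remedy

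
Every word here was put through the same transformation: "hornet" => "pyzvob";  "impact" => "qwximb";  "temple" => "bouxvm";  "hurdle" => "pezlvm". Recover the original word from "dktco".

The shifts repeat in a cycle of length 3: positions 0,1,… shift by +8, +10, +8, then the pattern repeats.
Decoding dktco: d−8=v, k−10=a, t−8=l, c−8=u, o−10=e.

value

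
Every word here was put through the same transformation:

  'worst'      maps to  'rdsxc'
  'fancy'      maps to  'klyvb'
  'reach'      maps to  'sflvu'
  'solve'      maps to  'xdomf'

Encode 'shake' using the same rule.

xuljf

w(22)→r(17) and o(14)→d(3) fit y≡5x+11 (mod 26); the inverse of 5 mod 26 is 21. Treating letters as 0–25, the rule is x ↦ 5x + 11 (mod 26).
For shake: s(18)→5·18+11≡23=x; h(7)→5·7+11≡20=u; a(0)→5·0+11≡11=l; k(10)→5·10+11≡9=j; e(4)→5·4+11≡5=f (all mod 26).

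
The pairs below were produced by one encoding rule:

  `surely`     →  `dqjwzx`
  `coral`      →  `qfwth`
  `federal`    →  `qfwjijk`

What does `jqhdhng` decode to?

bicycle

The output letters match the input read backwards, each shifted +5: surely reversed is ylerus. The word is reversed, then every letter is shifted forward by 5.
Decoding jqhdhng: shift back: j−5=e, q−5=l, h−5=c, d−5=y, h−5=c, n−5=i, g−5=b → elcycib; then reverse → bicycle.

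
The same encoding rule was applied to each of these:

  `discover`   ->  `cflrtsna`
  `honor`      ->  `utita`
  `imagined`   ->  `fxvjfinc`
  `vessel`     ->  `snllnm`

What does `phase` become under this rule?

Treating letters as 0–25, the rule is x ↦ 11x + 21 (mod 26).
For phase: p(15)→11·15+21≡4=e; h(7)→11·7+21≡20=u; a(0)→11·0+21≡21=v; s(18)→11·18+21≡11=l; e(4)→11·4+21≡13=n (all mod 26).

euvln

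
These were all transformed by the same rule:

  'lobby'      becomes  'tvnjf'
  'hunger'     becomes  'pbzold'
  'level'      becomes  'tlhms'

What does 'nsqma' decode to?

Shifts by position in lobby: pos 0: l→t (+8), pos 1: o→v (+7), pos 2: b→n (+12), pos 3: b→j (+8), pos 4: y→f (+7) — repeating every 3. It's a Vigenère-style cipher with numeric key [8,7,12]: position i shifts by key[i mod 3].
Reversing it on nsqma: n−8=f, s−7=l, q−12=e, m−8=e, a−7=t.

fleet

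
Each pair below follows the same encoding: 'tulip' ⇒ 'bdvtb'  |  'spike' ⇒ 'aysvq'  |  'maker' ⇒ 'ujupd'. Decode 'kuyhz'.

clown

In tulip: t→b is +8, u→d is +9, l→v is +10, i→t is +11 — the shift increases by 1 each position. The shift increases by 1 at each position, starting from +8: 8, 9, 10, ….
Decoding kuyhz: k−8=c, u−9=l, y−10=o, h−11=w, z−12=n.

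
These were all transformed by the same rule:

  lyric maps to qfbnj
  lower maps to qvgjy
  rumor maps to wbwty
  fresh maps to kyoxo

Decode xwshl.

Shifts by position in lyric: pos 0: l→q (+5), pos 1: y→f (+7), pos 2: r→b (+10), pos 3: i→n (+5), pos 4: c→j (+7) — repeating every 3. A repeating key of period 3 is used — shifts +5, +7, +10 over and over.
Decoding xwshl: x−5=s, w−7=p, s−10=i, h−5=c, l−7=e.

spice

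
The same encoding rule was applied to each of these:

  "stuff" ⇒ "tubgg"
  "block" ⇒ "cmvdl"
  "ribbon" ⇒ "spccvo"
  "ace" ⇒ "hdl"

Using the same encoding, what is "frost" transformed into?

The shift depends on letter class: consonant s→t is +1, but vowel u→b is +7. The rule splits by letter class: vowels +7, consonants +1.
On frost: f(cons)+1=g, r(cons)+1=s, o(vowel)+7=v, s(cons)+1=t, t(cons)+1=u.

gsvtu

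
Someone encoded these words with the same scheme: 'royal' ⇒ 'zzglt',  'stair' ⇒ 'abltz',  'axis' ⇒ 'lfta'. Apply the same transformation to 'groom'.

ozzzu

The shift depends on letter class: consonant r→z is +8, but vowel o→z is +11. The rule splits by letter class: vowels +11, consonants +8.
On groom: g(cons)+8=o, r(cons)+8=z, o(vowel)+11=z, o(vowel)+11=z, m(cons)+8=u.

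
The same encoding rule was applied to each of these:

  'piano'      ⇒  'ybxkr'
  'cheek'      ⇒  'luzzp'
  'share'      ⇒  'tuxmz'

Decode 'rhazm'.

outer

p(15)→y(24) and i(8)→b(1) fit y≡7x+23 (mod 26); the inverse of 7 mod 26 is 15. Treating letters as 0–25, the rule is x ↦ 7x + 23 (mod 26).
Undoing it on rhazm: r(17)→15·(17−23)≡14=o; h(7)→15·(7−23)≡20=u; a(0)→15·(0−23)≡19=t; z(25)→15·(25−23)≡4=e; m(12)→15·(12−23)≡17=r (all mod 26).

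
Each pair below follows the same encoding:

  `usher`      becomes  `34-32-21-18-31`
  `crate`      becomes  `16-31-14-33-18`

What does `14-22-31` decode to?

Letters become their 1-based position plus 13 (so a→14, b→15, …).
Reversing it on 14-22-31: 14→(14−13)÷1=1=a, 22→(22−13)÷1=9=i, 31→(31−13)÷1=18=r.

air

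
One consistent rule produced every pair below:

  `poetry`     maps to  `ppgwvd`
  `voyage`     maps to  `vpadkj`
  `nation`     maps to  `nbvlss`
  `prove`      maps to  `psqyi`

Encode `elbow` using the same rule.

The shift increases by 1 at each position, starting from +0: 0, 1, 2, ….
On elbow: e+0=e, l+1=m, b+2=d, o+3=r, w+4=a.

emdra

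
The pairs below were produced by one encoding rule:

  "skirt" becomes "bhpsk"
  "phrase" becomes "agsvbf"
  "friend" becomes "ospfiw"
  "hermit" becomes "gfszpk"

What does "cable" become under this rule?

s(18)→b(1) and k(10)→h(7) fit y≡9x+21 (mod 26); the inverse of 9 mod 26 is 3. This is an affine cipher: with a=0,…,z=25, each position x becomes (9x+21) mod 26.
On cable: c(2)→9·2+21≡13=n; a(0)→9·0+21≡21=v; b(1)→9·1+21≡4=e; l(11)→9·11+21≡16=q; e(4)→9·4+21≡5=f (all mod 26).

nveqf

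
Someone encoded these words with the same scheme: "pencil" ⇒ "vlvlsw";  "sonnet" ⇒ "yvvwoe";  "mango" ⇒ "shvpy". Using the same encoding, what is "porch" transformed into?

vvzlr

In pencil: p→v is +6, e→l is +7, n→v is +8, c→l is +9 — the shift increases by 1 each position. Each letter shifts forward by (position + 6), i.e. 6, 7, 8, … — the shift grows by one for each successive letter.
Applying it to porch: p+6=v, o+7=v, r+8=z, c+9=l, h+10=r.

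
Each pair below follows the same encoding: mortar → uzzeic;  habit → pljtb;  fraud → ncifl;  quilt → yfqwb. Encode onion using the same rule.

wyqzv

Shifts by position in mortar: pos 0: m→u (+8), pos 1: o→z (+11), pos 2: r→z (+8), pos 3: t→e (+11) — repeating every 2. It's a Vigenère-style cipher with numeric key [8,11]: position i shifts by key[i mod 2].
On onion: o+8=w, n+11=y, i+8=q, o+11=z, n+8=v.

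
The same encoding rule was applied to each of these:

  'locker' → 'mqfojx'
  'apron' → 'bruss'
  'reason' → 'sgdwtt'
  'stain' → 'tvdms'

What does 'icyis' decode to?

The shift increases by 1 at each position, starting from +1: 1, 2, 3, ….
Undoing it on icyis: i−1=h, c−2=a, y−3=v, i−4=e, s−5=n.

haven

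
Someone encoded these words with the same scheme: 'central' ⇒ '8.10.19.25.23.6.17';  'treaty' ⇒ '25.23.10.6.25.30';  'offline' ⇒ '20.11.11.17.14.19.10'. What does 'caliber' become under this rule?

8.6.17.14.7.10.23

c is letter #3 and maps to 8: an offset of 5. Each letter is replaced by its alphabet position (a=1..z=26) + 5.
For caliber: c=3→8, a=1→6, l=12→17, i=9→14, b=2→7, e=5→10, r=18→23.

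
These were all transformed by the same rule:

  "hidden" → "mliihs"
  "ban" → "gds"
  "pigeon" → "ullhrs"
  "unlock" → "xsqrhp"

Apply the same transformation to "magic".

rdllh

Two shifts are in play — +3 for a/e/i/o/u, +5 for every other letter.
Applying it to magic: m(cons)+5=r, a(vowel)+3=d, g(cons)+5=l, i(vowel)+3=l, c(cons)+5=h.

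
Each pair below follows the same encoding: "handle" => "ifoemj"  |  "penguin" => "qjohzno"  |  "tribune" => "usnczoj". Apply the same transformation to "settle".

The shift depends on letter class: consonant h→i is +1, but vowel a→f is +5. Vowels shift forward by 5 and consonants shift forward by 1.
On settle: s(cons)+1=t, e(vowel)+5=j, t(cons)+1=u, t(cons)+1=u, l(cons)+1=m, e(vowel)+5=j.

tjuumj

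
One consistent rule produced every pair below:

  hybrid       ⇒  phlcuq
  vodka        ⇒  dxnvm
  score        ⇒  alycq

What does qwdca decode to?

intro

The shift increases by 1 at each position, starting from +8: 8, 9, 10, ….
Decoding qwdca: q−8=i, w−9=n, d−10=t, c−11=r, a−12=o.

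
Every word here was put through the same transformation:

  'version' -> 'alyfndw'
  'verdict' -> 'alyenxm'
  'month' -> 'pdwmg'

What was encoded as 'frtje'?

This is an affine cipher: with a=0,…,z=25, each position x becomes (7x+9) mod 26.
Reversing it on frtje: f(5)→15·(5−9)≡18=s; r(17)→15·(17−9)≡16=q; t(19)→15·(19−9)≡20=u; j(9)→15·(9−9)≡0=a; e(4)→15·(4−9)≡3=d (all mod 26).

squad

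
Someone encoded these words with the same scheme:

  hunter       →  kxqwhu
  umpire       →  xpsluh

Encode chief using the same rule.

Every letter moves 3 places later in the alphabet, wrapping around z→a.
For chief: c+3=f, h+3=k, i+3=l, e+3=h, f+3=i.

fklhi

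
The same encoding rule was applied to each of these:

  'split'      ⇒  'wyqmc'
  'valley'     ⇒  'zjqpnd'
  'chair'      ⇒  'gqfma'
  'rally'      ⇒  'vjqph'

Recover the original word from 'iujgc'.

Shifts by position in split: pos 0: s→w (+4), pos 1: p→y (+9), pos 2: l→q (+5), pos 3: i→m (+4), pos 4: t→c (+9) — repeating every 3. The shifts repeat in a cycle of length 3: positions 0,1,… shift by +4, +9, +5, then the pattern repeats.
Reversing it on iujgc: i−4=e, u−9=l, j−5=e, g−4=c, c−9=t.

elect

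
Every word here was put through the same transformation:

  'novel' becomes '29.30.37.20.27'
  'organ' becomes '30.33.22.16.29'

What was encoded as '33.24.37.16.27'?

rival

Letters become their 1-based position plus 15 (so a→16, b→17, …).
Decoding 33.24.37.16.27: 33→(33−15)÷1=18=r, 24→(24−15)÷1=9=i, 37→(37−15)÷1=22=v, 16→(16−15)÷1=1=a, 27→(27−15)÷1=12=l.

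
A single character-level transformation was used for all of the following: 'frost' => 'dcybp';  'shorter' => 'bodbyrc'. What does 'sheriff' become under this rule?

The output letters match the input read backwards, each shifted +10: frost reversed is tsorf. Read the word backwards and shift each letter +10.
For sheriff: reverse → ffirehs; then shift: f+10=p, f+10=p, i+10=s, r+10=b, e+10=o, h+10=r, s+10=c.

ppsborc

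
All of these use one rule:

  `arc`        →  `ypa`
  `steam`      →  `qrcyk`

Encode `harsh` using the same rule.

fypqf

Compare letters: a→y is +24, r→p is +24, c→a is +24 — a constant shift. This is a Caesar cipher with shift 24.
On harsh: h+24=f, a+24=y, r+24=p, s+24=q, h+24=f.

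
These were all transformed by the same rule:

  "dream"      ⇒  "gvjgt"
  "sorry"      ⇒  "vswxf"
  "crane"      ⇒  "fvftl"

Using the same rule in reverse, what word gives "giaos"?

In dream: d→g is +3, r→v is +4, e→j is +5, a→g is +6 — the shift increases by 1 each position. The shift increases by 1 at each position, starting from +3: 3, 4, 5, ….
Reversing it on giaos: g−3=d, i−4=e, a−5=v, o−6=i, s−7=l.

devil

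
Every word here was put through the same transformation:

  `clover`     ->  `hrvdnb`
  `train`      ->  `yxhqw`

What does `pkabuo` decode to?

In clover: c→h is +5, l→r is +6, o→v is +7, v→d is +8 — the shift increases by 1 each position. The shift increases by 1 at each position, starting from +5: 5, 6, 7, ….
Reversing it on pkabuo: p−5=k, k−6=e, a−7=t, b−8=t, u−9=l, o−10=e.

kettle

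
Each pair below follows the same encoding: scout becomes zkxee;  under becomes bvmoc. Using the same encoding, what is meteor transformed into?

In scout: s→z is +7, c→k is +8, o→x is +9, u→e is +10 — the shift increases by 1 each position. The shift increases by 1 at each position, starting from +7: 7, 8, 9, ….
On meteor: m+7=t, e+8=m, t+9=c, e+10=o, o+11=z, r+12=d.

tmcozd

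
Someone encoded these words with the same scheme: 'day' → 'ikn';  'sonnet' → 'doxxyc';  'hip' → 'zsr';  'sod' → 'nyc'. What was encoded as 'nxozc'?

spend

The output letters match the input read backwards, each shifted +10: day reversed is yad. Read the word backwards and shift each letter +10.
Reversing it on nxozc: shift back: n−10=d, x−10=n, o−10=e, z−10=p, c−10=s → dneps; then reverse → spend.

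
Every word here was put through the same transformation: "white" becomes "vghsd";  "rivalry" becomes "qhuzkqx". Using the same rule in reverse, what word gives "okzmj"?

plank

Compare letters: w→v is +25, h→g is +25, i→h is +25 — a constant shift. Every letter moves 25 places later in the alphabet, wrapping around z→a.
Reversing it on okzmj: o−25=p, k−25=l, z−25=a, m−25=n, j−25=k.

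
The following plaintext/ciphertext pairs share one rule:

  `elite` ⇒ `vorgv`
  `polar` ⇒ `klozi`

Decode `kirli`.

Each pair mirrors across the alphabet (e↔v, l↔o, i↔r): positions sum to 25. This is the alphabet-reversal cipher (Atbash): a becomes z, b becomes y, etc.
Decoding kirli: k↔p, i↔r, r↔i, l↔o, i↔r.

prior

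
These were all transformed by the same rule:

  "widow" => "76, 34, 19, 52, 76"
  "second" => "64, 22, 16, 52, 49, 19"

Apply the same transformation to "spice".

w(#23)→76 and i(#9)→34: differences scale by 3, so n = 3·pos + 7. The formula is n = 3×(alphabet index, a=1) + 7.
On spice: s=19→64, p=16→55, i=9→34, c=3→16, e=5→22.

64, 55, 34, 16, 22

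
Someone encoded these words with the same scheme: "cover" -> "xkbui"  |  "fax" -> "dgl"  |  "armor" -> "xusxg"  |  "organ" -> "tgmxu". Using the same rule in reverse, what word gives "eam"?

guy

The output letters match the input read backwards, each shifted +6: cover reversed is revoc. Two steps: reverse the string, then apply a Caesar shift of +6.
Undoing it on eam: shift back: e−6=y, a−6=u, m−6=g → yug; then reverse → guy.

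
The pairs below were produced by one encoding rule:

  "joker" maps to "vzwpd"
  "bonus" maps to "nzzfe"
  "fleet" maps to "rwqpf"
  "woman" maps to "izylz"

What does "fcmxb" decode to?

tramp

Shifts by position in joker: pos 0: j→v (+12), pos 1: o→z (+11), pos 2: k→w (+12), pos 3: e→p (+11) — repeating every 2. It's a Vigenère-style cipher with numeric key [12,11]: position i shifts by key[i mod 2].
Undoing it on fcmxb: f−12=t, c−11=r, m−12=a, x−11=m, b−12=p.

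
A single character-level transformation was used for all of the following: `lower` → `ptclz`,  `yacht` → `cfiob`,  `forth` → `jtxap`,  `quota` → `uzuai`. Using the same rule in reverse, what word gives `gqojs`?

click

In lower: l→p is +4, o→t is +5, w→c is +6, e→l is +7 — the shift increases by 1 each position. Letter i (0-indexed) is shifted by i+4, so successive shifts are 4, 5, 6, ….
Undoing it on gqojs: g−4=c, q−5=l, o−6=i, j−7=c, s−8=k.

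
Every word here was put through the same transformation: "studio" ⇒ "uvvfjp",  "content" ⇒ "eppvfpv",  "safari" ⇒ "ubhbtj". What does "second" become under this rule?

ufeppf

The shift depends on letter class: consonant s→u is +2, but vowel u→v is +1. The rule splits by letter class: vowels +1, consonants +2.
Applying it to second: s(cons)+2=u, e(vowel)+1=f, c(cons)+2=e, o(vowel)+1=p, n(cons)+2=p, d(cons)+2=f.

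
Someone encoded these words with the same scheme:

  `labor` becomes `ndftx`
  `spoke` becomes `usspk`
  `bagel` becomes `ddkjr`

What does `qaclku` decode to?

oxygen

In labor: l→n is +2, a→d is +3, b→f is +4, o→t is +5 — the shift increases by 1 each position. Letter i (0-indexed) is shifted by i+2, so successive shifts are 2, 3, 4, ….
Reversing it on qaclku: q−2=o, a−3=x, c−4=y, l−5=g, k−6=e, u−7=n.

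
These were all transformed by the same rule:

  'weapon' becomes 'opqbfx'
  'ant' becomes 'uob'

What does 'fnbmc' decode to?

The output letters match the input read backwards, each shifted +1: weapon reversed is nopaew. Read the word backwards and shift each letter +1.
Undoing it on fnbmc: shift back: f−1=e, n−1=m, b−1=a, m−1=l, c−1=b → emalb; then reverse → blame.

blame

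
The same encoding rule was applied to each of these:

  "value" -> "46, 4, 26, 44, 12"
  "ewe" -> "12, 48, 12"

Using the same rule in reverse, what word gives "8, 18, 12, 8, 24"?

v(#22)→46 and a(#1)→4: differences scale by 2, so n = 2·pos + 2. With a=1..z=26, the number is 2·pos + 2.
Decoding 8, 18, 12, 8, 24: 8→(8−2)÷2=3=c, 18→(18−2)÷2=8=h, 12→(12−2)÷2=5=e, 8→(8−2)÷2=3=c, 24→(24−2)÷2=11=k.

check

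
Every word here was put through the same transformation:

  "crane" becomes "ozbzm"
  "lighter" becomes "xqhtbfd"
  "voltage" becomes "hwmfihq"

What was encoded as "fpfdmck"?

Shifts by position in crane: pos 0: c→o (+12), pos 1: r→z (+8), pos 2: a→b (+1), pos 3: n→z (+12), pos 4: e→m (+8) — repeating every 3. The shifts repeat in a cycle of length 3: positions 0,1,… shift by +12, +8, +1, then the pattern repeats.
Decoding fpfdmck: f−12=t, p−8=h, f−1=e, d−12=r, m−8=e, c−1=b, k−12=y.

thereby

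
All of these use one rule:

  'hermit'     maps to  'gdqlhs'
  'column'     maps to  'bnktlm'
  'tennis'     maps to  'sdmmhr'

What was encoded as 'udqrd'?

verse

This is a Caesar cipher with shift 25.
Decoding udqrd: u−25=v, d−25=e, q−25=r, r−25=s, d−25=e.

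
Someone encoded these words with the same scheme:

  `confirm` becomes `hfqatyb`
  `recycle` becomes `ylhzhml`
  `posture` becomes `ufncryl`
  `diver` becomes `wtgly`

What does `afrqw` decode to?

found

Treating letters as 0–25, the rule is x ↦ 15x + 3 (mod 26).
Undoing it on afrqw: a(0)→7·(0−3)≡5=f; f(5)→7·(5−3)≡14=o; r(17)→7·(17−3)≡20=u; q(16)→7·(16−3)≡13=n; w(22)→7·(22−3)≡3=d (all mod 26).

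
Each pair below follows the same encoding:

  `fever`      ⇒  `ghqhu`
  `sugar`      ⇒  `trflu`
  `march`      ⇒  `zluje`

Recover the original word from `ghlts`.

f(5)→g(6) and e(4)→h(7) fit y≡25x+11 (mod 26); the inverse of 25 mod 26 is 25. Each letter's alphabet position (a=0..z=25) is mapped through 25·x+11 mod 26 — an affine cipher.
Undoing it on ghlts: g(6)→25·(6−11)≡5=f; h(7)→25·(7−11)≡4=e; l(11)→25·(11−11)≡0=a; t(19)→25·(19−11)≡18=s; s(18)→25·(18−11)≡19=t (all mod 26).

feast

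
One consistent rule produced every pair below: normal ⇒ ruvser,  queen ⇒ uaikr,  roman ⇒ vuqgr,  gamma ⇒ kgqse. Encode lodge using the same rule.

A repeating key of period 2 is used — shifts +4, +6 over and over.
On lodge: l+4=p, o+6=u, d+4=h, g+6=m, e+4=i.

puhmi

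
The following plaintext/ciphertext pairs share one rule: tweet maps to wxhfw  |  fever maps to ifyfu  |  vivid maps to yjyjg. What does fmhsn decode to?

clerk

Shifts by position in tweet: pos 0: t→w (+3), pos 1: w→x (+1), pos 2: e→h (+3), pos 3: e→f (+1) — repeating every 2. It's a Vigenère-style cipher with numeric key [3,1]: position i shifts by key[i mod 2].
Decoding fmhsn: f−3=c, m−1=l, h−3=e, s−1=r, n−3=k.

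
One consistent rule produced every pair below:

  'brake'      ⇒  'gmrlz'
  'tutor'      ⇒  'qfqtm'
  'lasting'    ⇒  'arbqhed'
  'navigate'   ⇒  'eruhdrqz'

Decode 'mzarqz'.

relate

b(1)→g(6) and r(17)→m(12) fit y≡15x+17 (mod 26); the inverse of 15 mod 26 is 7. Treating letters as 0–25, the rule is x ↦ 15x + 17 (mod 26).
Undoing it on mzarqz: m(12)→7·(12−17)≡17=r; z(25)→7·(25−17)≡4=e; a(0)→7·(0−17)≡11=l; r(17)→7·(17−17)≡0=a; q(16)→7·(16−17)≡19=t; z(25)→7·(25−17)≡4=e (all mod 26).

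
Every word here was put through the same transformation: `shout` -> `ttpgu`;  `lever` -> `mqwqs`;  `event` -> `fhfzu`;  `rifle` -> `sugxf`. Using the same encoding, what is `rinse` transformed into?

Shifts by position in shout: pos 0: s→t (+1), pos 1: h→t (+12), pos 2: o→p (+1), pos 3: u→g (+12) — repeating every 2. It's a Vigenère-style cipher with numeric key [1,12]: position i shifts by key[i mod 2].
For rinse: r+1=s, i+12=u, n+1=o, s+12=e, e+1=f.

suoef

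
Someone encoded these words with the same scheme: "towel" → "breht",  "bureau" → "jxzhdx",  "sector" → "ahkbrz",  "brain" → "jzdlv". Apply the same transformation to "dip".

llx

The shift depends on letter class: consonant t→b is +8, but vowel o→r is +3. The rule splits by letter class: vowels +3, consonants +8.
For dip: d(cons)+8=l, i(vowel)+3=l, p(cons)+8=x.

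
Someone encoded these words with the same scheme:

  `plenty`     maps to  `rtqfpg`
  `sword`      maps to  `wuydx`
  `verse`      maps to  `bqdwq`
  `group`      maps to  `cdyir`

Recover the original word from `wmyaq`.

smoke

p(15)→r(17) and l(11)→t(19) fit y≡19x+18 (mod 26); the inverse of 19 mod 26 is 11. Each letter's alphabet position (a=0..z=25) is mapped through 19·x+18 mod 26 — an affine cipher.
Undoing it on wmyaq: w(22)→11·(22−18)≡18=s; m(12)→11·(12−18)≡12=m; y(24)→11·(24−18)≡14=o; a(0)→11·(0−18)≡10=k; q(16)→11·(16−18)≡4=e (all mod 26).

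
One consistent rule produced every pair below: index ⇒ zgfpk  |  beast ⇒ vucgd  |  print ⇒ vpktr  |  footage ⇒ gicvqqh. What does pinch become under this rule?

The output letters match the input read backwards, each shifted +2: index reversed is xedni. The word is reversed, then every letter is shifted forward by 2.
On pinch: reverse → hcnip; then shift: h+2=j, c+2=e, n+2=p, i+2=k, p+2=r.

jepkr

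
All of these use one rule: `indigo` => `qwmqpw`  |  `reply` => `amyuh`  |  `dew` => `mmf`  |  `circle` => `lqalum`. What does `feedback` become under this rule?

ommmkilt

The shift depends on letter class: consonant n→w is +9, but vowel i→q is +8. Vowels shift forward by 8 and consonants shift forward by 9.
For feedback: f(cons)+9=o, e(vowel)+8=m, e(vowel)+8=m, d(cons)+9=m, b(cons)+9=k, a(vowel)+8=i, c(cons)+9=l, k(cons)+9=t.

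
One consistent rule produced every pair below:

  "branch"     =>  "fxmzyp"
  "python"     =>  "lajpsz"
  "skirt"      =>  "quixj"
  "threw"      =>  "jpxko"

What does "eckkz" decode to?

b(1)→f(5) and r(17)→x(23) fit y≡19x+12 (mod 26); the inverse of 19 mod 26 is 11. Each letter's alphabet position (a=0..z=25) is mapped through 19·x+12 mod 26 — an affine cipher.
Reversing it on eckkz: e(4)→11·(4−12)≡16=q; c(2)→11·(2−12)≡20=u; k(10)→11·(10−12)≡4=e; k(10)→11·(10−12)≡4=e; z(25)→11·(25−12)≡13=n (all mod 26).

queen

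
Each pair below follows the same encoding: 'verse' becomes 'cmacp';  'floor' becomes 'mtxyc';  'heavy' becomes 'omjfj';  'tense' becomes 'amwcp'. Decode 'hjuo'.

In verse: v→c is +7, e→m is +8, r→a is +9, s→c is +10 — the shift increases by 1 each position. Each letter shifts forward by (position + 7), i.e. 7, 8, 9, … — the shift grows by one for each successive letter.
Decoding hjuo: h−7=a, j−8=b, u−9=l, o−10=e.

able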